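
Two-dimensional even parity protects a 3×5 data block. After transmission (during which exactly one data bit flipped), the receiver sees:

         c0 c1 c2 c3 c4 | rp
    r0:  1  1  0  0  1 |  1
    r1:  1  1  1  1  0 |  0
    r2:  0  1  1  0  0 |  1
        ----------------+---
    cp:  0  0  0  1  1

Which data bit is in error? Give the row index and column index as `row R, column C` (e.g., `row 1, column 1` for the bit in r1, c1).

Recompute each row's even parity and compare to rp:
  r0: data parity 1, sent rp 1 → ok
  r1: data parity 0, sent rp 0 → ok
  r2: data parity 0, sent rp 1 → mismatch
Recompute each column's even parity and compare to cp:
  c0: data parity 0, sent cp 0 → ok
  c1: data parity 1, sent cp 0 → mismatch
  c2: data parity 0, sent cp 0 → ok
  c3: data parity 1, sent cp 1 → ok
  c4: data parity 1, sent cp 1 → ok
Exactly one row (r2) and one column (c1) fail → the flipped bit is at their intersection.

row 2, column 1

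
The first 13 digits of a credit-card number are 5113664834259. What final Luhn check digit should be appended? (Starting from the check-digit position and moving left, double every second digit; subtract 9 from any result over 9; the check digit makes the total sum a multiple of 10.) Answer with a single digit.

0

Partial digits right→left: 9 5 2 4 3 8 4 6 6 3 1 1 5
Double every second digit counting from the check-digit position (so the 1st, 3rd, 5th, ... of the partial from the right).
  doubled (with −9 where >9): 9 4 6 8 3 2 1 → sum 33
  kept as-is: 5 4 8 6 3 1 → sum 27
Total = 33 + 27 = 60.
Check digit = (10 − (60 mod 10)) mod 10 = 0.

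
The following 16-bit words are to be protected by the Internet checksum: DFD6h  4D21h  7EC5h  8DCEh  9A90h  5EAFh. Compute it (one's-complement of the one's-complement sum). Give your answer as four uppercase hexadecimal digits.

One's-complement addition (fold any carry out of bit 15 back into bit 0):
  0xDFD6 + 0x4D21 = 0x12CF7 → wrap carry → 0x2CF8
  0x2CF8 + 0x7EC5 = 0x0ABBD
  0xABBD + 0x8DCE = 0x1398B → wrap carry → 0x398C
  0x398C + 0x9A90 = 0x0D41C
  0xD41C + 0x5EAF = 0x132CB → wrap carry → 0x32CC
One's-complement sum = 0x32CC.
Checksum = ~0x32CC & 0xFFFF = 0xCD33.

CD33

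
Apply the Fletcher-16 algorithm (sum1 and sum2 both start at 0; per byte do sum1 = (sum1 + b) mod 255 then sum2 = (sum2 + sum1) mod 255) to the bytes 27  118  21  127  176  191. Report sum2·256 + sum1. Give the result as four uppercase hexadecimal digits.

E696

Running sums (mod 255):
  after byte 0 (27): sum1=27, sum2=27
  after byte 1 (118): sum1=145, sum2=172
  after byte 2 (21): sum1=166, sum2=83
  after byte 3 (127): sum1=38, sum2=121
  after byte 4 (176): sum1=214, sum2=80
  after byte 5 (191): sum1=150, sum2=230
Checksum = sum2·256 + sum1 = 230·256 + 150 = 59030 = 0xE696.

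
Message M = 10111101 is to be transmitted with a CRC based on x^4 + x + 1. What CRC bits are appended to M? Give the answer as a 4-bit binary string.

Append 4 zeros: 101111010000. Divide by 10011 (XOR where the leading bit is 1):
  pos 0: 10111 XOR 10011 = 00100
  pos 2: 10010 XOR 10011 = 00001
  pos 6: 11000 XOR 10011 = 01011
  pos 7: 10110 XOR 10011 = 00101
Remainder (last 4 bits) = 0101. This is the CRC / FCS.

0101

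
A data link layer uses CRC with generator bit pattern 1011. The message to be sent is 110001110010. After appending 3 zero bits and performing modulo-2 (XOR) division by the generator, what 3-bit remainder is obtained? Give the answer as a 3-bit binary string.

Append 3 zeros: 110001110010000. Divide by 1011 (XOR where the leading bit is 1):
  pos 0: 1100 XOR 1011 = 0111
  pos 1: 1110 XOR 1011 = 0101
  pos 2: 1011 XOR 1011 = 0000
  pos 6: 1100 XOR 1011 = 0111
  pos 7: 1111 XOR 1011 = 0100
  pos 8: 1000 XOR 1011 = 0011
  pos 10: 1100 XOR 1011 = 0111
  pos 11: 1110 XOR 1011 = 0101
Remainder (last 3 bits) = 101. This is the CRC / FCS.

101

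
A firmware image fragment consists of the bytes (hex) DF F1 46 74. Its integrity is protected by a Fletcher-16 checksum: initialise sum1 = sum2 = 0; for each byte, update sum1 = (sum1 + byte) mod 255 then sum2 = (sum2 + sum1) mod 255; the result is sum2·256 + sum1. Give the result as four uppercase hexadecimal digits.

568C

Running sums (mod 255):
  after byte 0 (DF): sum1=223, sum2=223
  after byte 1 (F1): sum1=209, sum2=177
  after byte 2 (46): sum1=24, sum2=201
  after byte 3 (74): sum1=140, sum2=86
Checksum = sum2·256 + sum1 = 86·256 + 140 = 22156 = 0x568C.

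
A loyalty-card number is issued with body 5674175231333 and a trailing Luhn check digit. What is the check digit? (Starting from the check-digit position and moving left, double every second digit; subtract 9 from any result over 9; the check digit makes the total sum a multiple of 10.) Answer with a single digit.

0

Partial digits right→left: 3 3 3 1 3 2 5 7 1 4 7 6 5
Double every second digit counting from the check-digit position (so the 1st, 3rd, 5th, ... of the partial from the right).
  doubled (with −9 where >9): 6 6 6 1 2 5 1 → sum 27
  kept as-is: 3 1 2 7 4 6 → sum 23
Total = 27 + 23 = 50.
Check digit = (10 − (50 mod 10)) mod 10 = 0.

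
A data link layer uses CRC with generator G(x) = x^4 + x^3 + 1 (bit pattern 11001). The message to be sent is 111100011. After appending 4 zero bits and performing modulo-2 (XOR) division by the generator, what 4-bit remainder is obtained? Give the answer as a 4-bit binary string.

0011

Append 4 zeros: 1111000110000. Divide by 11001 (XOR where the leading bit is 1):
  pos 0: 11110 XOR 11001 = 00111
  pos 2: 11100 XOR 11001 = 00101
  pos 4: 10111 XOR 11001 = 01110
  pos 5: 11100 XOR 11001 = 00101
  pos 7: 10100 XOR 11001 = 01101
  pos 8: 11010 XOR 11001 = 00011
Remainder (last 4 bits) = 0011. This is the CRC / FCS.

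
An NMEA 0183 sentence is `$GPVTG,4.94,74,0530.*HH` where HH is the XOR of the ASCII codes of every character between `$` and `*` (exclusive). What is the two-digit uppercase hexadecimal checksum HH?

XOR the ASCII codes of the payload characters:
  'G' = 0x47 → acc = 0x47
  'P' = 0x50 → acc = 0x17
  'V' = 0x56 → acc = 0x41
  'T' = 0x54 → acc = 0x15
  'G' = 0x47 → acc = 0x52
  ',' = 0x2C → acc = 0x7E
  '4' = 0x34 → acc = 0x4A
  '.' = 0x2E → acc = 0x64
  '9' = 0x39 → acc = 0x5D
  '4' = 0x34 → acc = 0x69
  ',' = 0x2C → acc = 0x45
  '7' = 0x37 → acc = 0x72
  '4' = 0x34 → acc = 0x46
  ',' = 0x2C → acc = 0x6A
  '0' = 0x30 → acc = 0x5A
  '5' = 0x35 → acc = 0x6F
  '3' = 0x33 → acc = 0x5C
  '0' = 0x30 → acc = 0x6C
  '.' = 0x2E → acc = 0x42
Checksum = 0x42.

42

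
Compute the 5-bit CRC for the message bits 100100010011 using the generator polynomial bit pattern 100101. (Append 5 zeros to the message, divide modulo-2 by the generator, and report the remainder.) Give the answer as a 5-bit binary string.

Append 5 zeros: 10010001001100000. Divide by 100101 (XOR where the leading bit is 1):
  pos 0: 100100 XOR 100101 = 000001
  pos 5: 101001 XOR 100101 = 001100
  pos 7: 110010 XOR 100101 = 010111
  pos 8: 101110 XOR 100101 = 001011
  pos 10: 101100 XOR 100101 = 001001
Remainder (last 5 bits) = 10010. This is the CRC / FCS.

10010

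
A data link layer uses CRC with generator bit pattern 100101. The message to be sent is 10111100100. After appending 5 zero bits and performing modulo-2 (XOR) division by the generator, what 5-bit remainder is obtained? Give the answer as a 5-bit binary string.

01111

Append 5 zeros: 1011110010000000. Divide by 100101 (XOR where the leading bit is 1):
  pos 0: 101111 XOR 100101 = 001010
  pos 2: 101000 XOR 100101 = 001101
  pos 4: 110110 XOR 100101 = 010011
  pos 5: 100110 XOR 100101 = 000011
  pos 9: 110000 XOR 100101 = 010101
  pos 10: 101010 XOR 100101 = 001111
Remainder (last 5 bits) = 01111. This is the CRC / FCS.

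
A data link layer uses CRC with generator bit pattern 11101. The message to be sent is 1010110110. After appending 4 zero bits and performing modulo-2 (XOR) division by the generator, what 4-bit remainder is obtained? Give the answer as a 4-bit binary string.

1100

Append 4 zeros: 10101101100000. Divide by 11101 (XOR where the leading bit is 1):
  pos 0: 10101 XOR 11101 = 01000
  pos 1: 10001 XOR 11101 = 01100
  pos 2: 11000 XOR 11101 = 00101
  pos 4: 10111 XOR 11101 = 01010
  pos 5: 10100 XOR 11101 = 01001
  pos 6: 10010 XOR 11101 = 01111
  pos 7: 11110 XOR 11101 = 00011
Remainder (last 4 bits) = 1100. This is the CRC / FCS.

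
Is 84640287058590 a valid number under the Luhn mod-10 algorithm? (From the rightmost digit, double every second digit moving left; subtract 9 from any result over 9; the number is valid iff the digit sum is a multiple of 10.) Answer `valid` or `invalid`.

From the right, keep odd positions and double even positions (subtract 9 from any doubled value over 9):
  doubled (positions 2,4,...): 9 7 0 7 0 3 7 → sum 33
  kept (positions 1,3,...): 0 5 5 7 2 4 4 → sum 27
Total = 60.
60 mod 10 = 0, so the number is valid.

valid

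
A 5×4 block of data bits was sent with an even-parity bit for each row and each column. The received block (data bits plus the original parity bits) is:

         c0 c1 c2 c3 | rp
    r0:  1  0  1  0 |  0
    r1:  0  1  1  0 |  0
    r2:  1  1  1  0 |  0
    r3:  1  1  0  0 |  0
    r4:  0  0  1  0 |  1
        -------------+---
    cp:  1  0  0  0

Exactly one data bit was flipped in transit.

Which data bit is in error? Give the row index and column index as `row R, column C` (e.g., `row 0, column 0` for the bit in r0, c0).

row 2, column 1

Recompute each row's even parity and compare to rp:
  r0: data parity 0, sent rp 0 → ok
  r1: data parity 0, sent rp 0 → ok
  r2: data parity 1, sent rp 0 → mismatch
  r3: data parity 0, sent rp 0 → ok
  r4: data parity 1, sent rp 1 → ok
Recompute each column's even parity and compare to cp:
  c0: data parity 1, sent cp 1 → ok
  c1: data parity 1, sent cp 0 → mismatch
  c2: data parity 0, sent cp 0 → ok
  c3: data parity 0, sent cp 0 → ok
Exactly one row (r2) and one column (c1) fail → the flipped bit is at their intersection.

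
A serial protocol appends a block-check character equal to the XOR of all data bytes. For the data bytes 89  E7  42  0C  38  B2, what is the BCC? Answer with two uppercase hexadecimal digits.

XOR the bytes together:
  start with 0x89
  0x89 ⊕ 0xE7 = 0x6E
  0x6E ⊕ 0x42 = 0x2C
  0x2C ⊕ 0x0C = 0x20
  0x20 ⊕ 0x38 = 0x18
  0x18 ⊕ 0xB2 = 0xAA

AA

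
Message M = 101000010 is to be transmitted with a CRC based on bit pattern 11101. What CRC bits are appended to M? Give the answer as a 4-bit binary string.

Append 4 zeros: 1010000100000. Divide by 11101 (XOR where the leading bit is 1):
  pos 0: 10100 XOR 11101 = 01001
  pos 1: 10010 XOR 11101 = 01111
  pos 2: 11110 XOR 11101 = 00011
  pos 5: 11100 XOR 11101 = 00001
Remainder (last 4 bits) = 1000. This is the CRC / FCS.

1000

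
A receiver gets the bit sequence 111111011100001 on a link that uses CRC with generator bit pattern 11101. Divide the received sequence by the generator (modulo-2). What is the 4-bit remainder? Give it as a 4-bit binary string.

0000

Modulo-2 division of 111111011100001 by 11101:
  pos 0: 11111 XOR 11101 = 00010
  pos 3: 10101 XOR 11101 = 01000
  pos 4: 10001 XOR 11101 = 01100
  pos 5: 11001 XOR 11101 = 00100
  pos 7: 10000 XOR 11101 = 01101
  pos 8: 11010 XOR 11101 = 00111
  pos 10: 11101 XOR 11101 = 00000
Remainder = 0000 (zero — the frame passes the CRC check).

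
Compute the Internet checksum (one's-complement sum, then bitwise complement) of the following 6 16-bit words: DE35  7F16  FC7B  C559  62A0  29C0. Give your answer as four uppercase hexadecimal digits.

One's-complement addition (fold any carry out of bit 15 back into bit 0):
  0xDE35 + 0x7F16 = 0x15D4B → wrap carry → 0x5D4C
  0x5D4C + 0xFC7B = 0x159C7 → wrap carry → 0x59C8
  0x59C8 + 0xC559 = 0x11F21 → wrap carry → 0x1F22
  0x1F22 + 0x62A0 = 0x081C2
  0x81C2 + 0x29C0 = 0x0AB82
One's-complement sum = 0xAB82.
Checksum = ~0xAB82 & 0xFFFF = 0x547D.

547D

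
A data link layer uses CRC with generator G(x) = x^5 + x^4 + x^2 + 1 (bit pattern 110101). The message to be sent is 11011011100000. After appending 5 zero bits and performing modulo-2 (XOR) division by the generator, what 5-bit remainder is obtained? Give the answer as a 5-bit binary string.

00010

Append 5 zeros: 1101101110000000000. Divide by 110101 (XOR where the leading bit is 1):
  pos 0: 110110 XOR 110101 = 000011
  pos 4: 111110 XOR 110101 = 001011
  pos 6: 101100 XOR 110101 = 011001
  pos 7: 110010 XOR 110101 = 000111
  pos 10: 111000 XOR 110101 = 001101
  pos 12: 110100 XOR 110101 = 000001
Remainder (last 5 bits) = 00010. This is the CRC / FCS.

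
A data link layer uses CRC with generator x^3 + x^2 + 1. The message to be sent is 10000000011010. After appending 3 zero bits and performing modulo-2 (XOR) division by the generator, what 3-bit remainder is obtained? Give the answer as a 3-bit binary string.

100

Append 3 zeros: 10000000011010000. Divide by 1101 (XOR where the leading bit is 1):
  pos 0: 1000 XOR 1101 = 0101
  pos 1: 1010 XOR 1101 = 0111
  pos 2: 1110 XOR 1101 = 0011
  pos 4: 1100 XOR 1101 = 0001
  pos 7: 1011 XOR 1101 = 0110
  pos 8: 1100 XOR 1101 = 0001
  pos 11: 1100 XOR 1101 = 0001
Remainder (last 3 bits) = 100. This is the CRC / FCS.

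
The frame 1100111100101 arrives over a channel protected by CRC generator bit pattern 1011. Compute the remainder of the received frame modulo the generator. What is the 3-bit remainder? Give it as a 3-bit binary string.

101

Modulo-2 division of 1100111100101 by 1011:
  pos 0: 1100 XOR 1011 = 0111
  pos 1: 1111 XOR 1011 = 0100
  pos 2: 1001 XOR 1011 = 0010
  pos 4: 1011 XOR 1011 = 0000
Remainder = 101 (nonzero — an error is detected).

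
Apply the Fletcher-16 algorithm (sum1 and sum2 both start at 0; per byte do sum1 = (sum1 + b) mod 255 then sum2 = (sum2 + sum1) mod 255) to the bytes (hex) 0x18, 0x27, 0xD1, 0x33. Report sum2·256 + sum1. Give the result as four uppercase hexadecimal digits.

Running sums (mod 255):
  after byte 0 (0x18): sum1=24, sum2=24
  after byte 1 (0x27): sum1=63, sum2=87
  after byte 2 (0xD1): sum1=17, sum2=104
  after byte 3 (0x33): sum1=68, sum2=172
Checksum = sum2·256 + sum1 = 172·256 + 68 = 44100 = 0xAC44.

AC44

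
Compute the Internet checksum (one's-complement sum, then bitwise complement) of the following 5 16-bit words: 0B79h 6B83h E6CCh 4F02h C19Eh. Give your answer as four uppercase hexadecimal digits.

One's-complement addition (fold any carry out of bit 15 back into bit 0):
  0x0B79 + 0x6B83 = 0x076FC
  0x76FC + 0xE6CC = 0x15DC8 → wrap carry → 0x5DC9
  0x5DC9 + 0x4F02 = 0x0ACCB
  0xACCB + 0xC19E = 0x16E69 → wrap carry → 0x6E6A
One's-complement sum = 0x6E6A.
Checksum = ~0x6E6A & 0xFFFF = 0x9195.

9195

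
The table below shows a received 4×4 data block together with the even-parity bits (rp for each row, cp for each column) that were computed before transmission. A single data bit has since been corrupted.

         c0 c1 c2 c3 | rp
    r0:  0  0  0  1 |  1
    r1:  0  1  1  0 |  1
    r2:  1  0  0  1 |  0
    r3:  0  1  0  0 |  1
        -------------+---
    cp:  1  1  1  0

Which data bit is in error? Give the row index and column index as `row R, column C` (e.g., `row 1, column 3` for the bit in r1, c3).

row 1, column 1

Recompute each row's even parity and compare to rp:
  r0: data parity 1, sent rp 1 → ok
  r1: data parity 0, sent rp 1 → mismatch
  r2: data parity 0, sent rp 0 → ok
  r3: data parity 1, sent rp 1 → ok
Recompute each column's even parity and compare to cp:
  c0: data parity 1, sent cp 1 → ok
  c1: data parity 0, sent cp 1 → mismatch
  c2: data parity 1, sent cp 1 → ok
  c3: data parity 0, sent cp 0 → ok
Exactly one row (r1) and one column (c1) fail → the flipped bit is at their intersection.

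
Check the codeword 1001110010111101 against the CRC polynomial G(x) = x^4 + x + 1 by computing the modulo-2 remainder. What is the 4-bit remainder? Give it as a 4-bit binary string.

Modulo-2 division of 1001110010111101 by 10011:
  pos 0: 10011 XOR 10011 = 00000
  pos 5: 10010 XOR 10011 = 00001
  pos 9: 11111 XOR 10011 = 01100
  pos 10: 11000 XOR 10011 = 01011
  pos 11: 10111 XOR 10011 = 00100
Remainder = 0100 (nonzero — an error is detected).

0100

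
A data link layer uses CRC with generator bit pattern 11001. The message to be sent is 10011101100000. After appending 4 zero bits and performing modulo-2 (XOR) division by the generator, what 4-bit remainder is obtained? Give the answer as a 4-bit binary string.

0010

Append 4 zeros: 100111011000000000. Divide by 11001 (XOR where the leading bit is 1):
  pos 0: 10011 XOR 11001 = 01010
  pos 1: 10101 XOR 11001 = 01100
  pos 2: 11000 XOR 11001 = 00001
  pos 6: 11100 XOR 11001 = 00101
  pos 8: 10100 XOR 11001 = 01101
  pos 9: 11010 XOR 11001 = 00011
  pos 12: 11000 XOR 11001 = 00001
Remainder (last 4 bits) = 0010. This is the CRC / FCS.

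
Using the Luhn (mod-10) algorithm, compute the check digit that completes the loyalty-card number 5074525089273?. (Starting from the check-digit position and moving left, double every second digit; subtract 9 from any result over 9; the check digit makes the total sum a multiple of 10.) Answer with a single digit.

3

Partial digits right→left: 3 7 2 9 8 0 5 2 5 4 7 0 5
Double every second digit counting from the check-digit position (so the 1st, 3rd, 5th, ... of the partial from the right).
  doubled (with −9 where >9): 6 4 7 1 1 5 1 → sum 25
  kept as-is: 7 9 0 2 4 0 → sum 22
Total = 25 + 22 = 47.
Check digit = (10 − (47 mod 10)) mod 10 = 3.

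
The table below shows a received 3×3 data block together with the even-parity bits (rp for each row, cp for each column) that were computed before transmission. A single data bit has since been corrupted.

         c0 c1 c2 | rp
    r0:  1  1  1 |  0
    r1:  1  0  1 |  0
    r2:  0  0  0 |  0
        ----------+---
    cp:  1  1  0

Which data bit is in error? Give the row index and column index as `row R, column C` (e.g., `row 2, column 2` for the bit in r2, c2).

Recompute each row's even parity and compare to rp:
  r0: data parity 1, sent rp 0 → mismatch
  r1: data parity 0, sent rp 0 → ok
  r2: data parity 0, sent rp 0 → ok
Recompute each column's even parity and compare to cp:
  c0: data parity 0, sent cp 1 → mismatch
  c1: data parity 1, sent cp 1 → ok
  c2: data parity 0, sent cp 0 → ok
Exactly one row (r0) and one column (c0) fail → the flipped bit is at their intersection.

row 0, column 0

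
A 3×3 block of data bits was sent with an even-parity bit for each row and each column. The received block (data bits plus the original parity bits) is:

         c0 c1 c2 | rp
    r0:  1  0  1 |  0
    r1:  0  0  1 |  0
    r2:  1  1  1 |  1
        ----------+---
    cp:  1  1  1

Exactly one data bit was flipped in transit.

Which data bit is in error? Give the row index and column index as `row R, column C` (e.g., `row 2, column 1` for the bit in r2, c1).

Recompute each row's even parity and compare to rp:
  r0: data parity 0, sent rp 0 → ok
  r1: data parity 1, sent rp 0 → mismatch
  r2: data parity 1, sent rp 1 → ok
Recompute each column's even parity and compare to cp:
  c0: data parity 0, sent cp 1 → mismatch
  c1: data parity 1, sent cp 1 → ok
  c2: data parity 1, sent cp 1 → ok
Exactly one row (r1) and one column (c0) fail → the flipped bit is at their intersection.

row 1, column 0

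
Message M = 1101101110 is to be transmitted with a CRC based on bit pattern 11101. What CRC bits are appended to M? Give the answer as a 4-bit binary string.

Append 4 zeros: 11011011100000. Divide by 11101 (XOR where the leading bit is 1):
  pos 0: 11011 XOR 11101 = 00110
  pos 2: 11001 XOR 11101 = 00100
  pos 4: 10011 XOR 11101 = 01110
  pos 5: 11100 XOR 11101 = 00001
  pos 9: 10000 XOR 11101 = 01101
Remainder (last 4 bits) = 1101. This is the CRC / FCS.

1101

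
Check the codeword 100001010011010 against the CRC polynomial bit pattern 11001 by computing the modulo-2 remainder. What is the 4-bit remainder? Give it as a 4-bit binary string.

Modulo-2 division of 100001010011010 by 11001:
  pos 0: 10000 XOR 11001 = 01001
  pos 1: 10011 XOR 11001 = 01010
  pos 2: 10100 XOR 11001 = 01101
  pos 3: 11011 XOR 11001 = 00010
  pos 6: 10001 XOR 11001 = 01000
  pos 7: 10001 XOR 11001 = 01000
  pos 8: 10000 XOR 11001 = 01001
  pos 9: 10011 XOR 11001 = 01010
  pos 10: 10100 XOR 11001 = 01101
Remainder = 1101 (nonzero — an error is detected).

1101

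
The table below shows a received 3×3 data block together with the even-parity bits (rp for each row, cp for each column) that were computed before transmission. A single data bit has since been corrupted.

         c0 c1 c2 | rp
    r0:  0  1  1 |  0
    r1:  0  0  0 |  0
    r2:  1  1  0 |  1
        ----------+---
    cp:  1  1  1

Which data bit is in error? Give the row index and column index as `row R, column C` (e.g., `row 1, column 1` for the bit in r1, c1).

row 2, column 1

Recompute each row's even parity and compare to rp:
  r0: data parity 0, sent rp 0 → ok
  r1: data parity 0, sent rp 0 → ok
  r2: data parity 0, sent rp 1 → mismatch
Recompute each column's even parity and compare to cp:
  c0: data parity 1, sent cp 1 → ok
  c1: data parity 0, sent cp 1 → mismatch
  c2: data parity 1, sent cp 1 → ok
Exactly one row (r2) and one column (c1) fail → the flipped bit is at their intersection.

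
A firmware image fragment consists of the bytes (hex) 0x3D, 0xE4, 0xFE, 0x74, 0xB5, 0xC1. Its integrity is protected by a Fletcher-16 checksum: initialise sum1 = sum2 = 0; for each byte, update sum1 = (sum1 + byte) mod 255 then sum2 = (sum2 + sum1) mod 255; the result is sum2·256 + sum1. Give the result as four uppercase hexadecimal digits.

6E0D

Running sums (mod 255):
  after byte 0 (0x3D): sum1=61, sum2=61
  after byte 1 (0xE4): sum1=34, sum2=95
  after byte 2 (0xFE): sum1=33, sum2=128
  after byte 3 (0x74): sum1=149, sum2=22
  after byte 4 (0xB5): sum1=75, sum2=97
  after byte 5 (0xC1): sum1=13, sum2=110
Checksum = sum2·256 + sum1 = 110·256 + 13 = 28173 = 0x6E0D.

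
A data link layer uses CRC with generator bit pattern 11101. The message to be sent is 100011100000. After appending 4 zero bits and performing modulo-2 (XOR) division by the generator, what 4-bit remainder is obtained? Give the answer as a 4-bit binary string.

Append 4 zeros: 1000111000000000. Divide by 11101 (XOR where the leading bit is 1):
  pos 0: 10001 XOR 11101 = 01100
  pos 1: 11001 XOR 11101 = 00100
  pos 3: 10010 XOR 11101 = 01111
  pos 4: 11110 XOR 11101 = 00011
  pos 7: 11000 XOR 11101 = 00101
  pos 9: 10100 XOR 11101 = 01001
  pos 10: 10010 XOR 11101 = 01111
  pos 11: 11110 XOR 11101 = 00011
Remainder (last 4 bits) = 0011. This is the CRC / FCS.

0011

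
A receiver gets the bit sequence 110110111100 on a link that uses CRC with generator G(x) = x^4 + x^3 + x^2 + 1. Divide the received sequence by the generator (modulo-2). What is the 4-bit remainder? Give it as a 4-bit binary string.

Modulo-2 division of 110110111100 by 11101:
  pos 0: 11011 XOR 11101 = 00110
  pos 2: 11001 XOR 11101 = 00100
  pos 4: 10011 XOR 11101 = 01110
  pos 5: 11101 XOR 11101 = 00000
Remainder = 0000 (zero — the frame passes the CRC check).

0000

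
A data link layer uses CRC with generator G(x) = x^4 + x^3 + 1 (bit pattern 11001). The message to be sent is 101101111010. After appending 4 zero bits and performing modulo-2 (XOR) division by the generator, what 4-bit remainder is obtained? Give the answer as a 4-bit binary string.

Append 4 zeros: 1011011110100000. Divide by 11001 (XOR where the leading bit is 1):
  pos 0: 10110 XOR 11001 = 01111
  pos 1: 11111 XOR 11001 = 00110
  pos 3: 11011 XOR 11001 = 00010
  pos 6: 10101 XOR 11001 = 01100
  pos 7: 11000 XOR 11001 = 00001
  pos 11: 10000 XOR 11001 = 01001
Remainder (last 4 bits) = 1001. This is the CRC / FCS.

1001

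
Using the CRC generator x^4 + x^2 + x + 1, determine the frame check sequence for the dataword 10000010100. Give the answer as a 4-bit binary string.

Append 4 zeros: 100000101000000. Divide by 10111 (XOR where the leading bit is 1):
  pos 0: 10000 XOR 10111 = 00111
  pos 2: 11101 XOR 10111 = 01010
  pos 3: 10100 XOR 10111 = 00011
  pos 6: 11100 XOR 10111 = 01011
  pos 7: 10110 XOR 10111 = 00001
Remainder (last 4 bits) = 1000. This is the CRC / FCS.

1000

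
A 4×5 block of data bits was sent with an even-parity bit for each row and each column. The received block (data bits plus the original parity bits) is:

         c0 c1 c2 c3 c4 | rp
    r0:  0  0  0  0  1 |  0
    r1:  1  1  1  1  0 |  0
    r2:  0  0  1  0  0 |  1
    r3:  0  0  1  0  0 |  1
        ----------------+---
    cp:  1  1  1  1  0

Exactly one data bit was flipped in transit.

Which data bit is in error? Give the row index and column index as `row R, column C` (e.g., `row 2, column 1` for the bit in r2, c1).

row 0, column 4

Recompute each row's even parity and compare to rp:
  r0: data parity 1, sent rp 0 → mismatch
  r1: data parity 0, sent rp 0 → ok
  r2: data parity 1, sent rp 1 → ok
  r3: data parity 1, sent rp 1 → ok
Recompute each column's even parity and compare to cp:
  c0: data parity 1, sent cp 1 → ok
  c1: data parity 1, sent cp 1 → ok
  c2: data parity 1, sent cp 1 → ok
  c3: data parity 1, sent cp 1 → ok
  c4: data parity 1, sent cp 0 → mismatch
Exactly one row (r0) and one column (c4) fail → the flipped bit is at their intersection.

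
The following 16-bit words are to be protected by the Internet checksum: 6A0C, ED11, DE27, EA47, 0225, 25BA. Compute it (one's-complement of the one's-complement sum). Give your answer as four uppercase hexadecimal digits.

B892

One's-complement addition (fold any carry out of bit 15 back into bit 0):
  0x6A0C + 0xED11 = 0x1571D → wrap carry → 0x571E
  0x571E + 0xDE27 = 0x13545 → wrap carry → 0x3546
  0x3546 + 0xEA47 = 0x11F8D → wrap carry → 0x1F8E
  0x1F8E + 0x0225 = 0x021B3
  0x21B3 + 0x25BA = 0x0476D
One's-complement sum = 0x476D.
Checksum = ~0x476D & 0xFFFF = 0xB892.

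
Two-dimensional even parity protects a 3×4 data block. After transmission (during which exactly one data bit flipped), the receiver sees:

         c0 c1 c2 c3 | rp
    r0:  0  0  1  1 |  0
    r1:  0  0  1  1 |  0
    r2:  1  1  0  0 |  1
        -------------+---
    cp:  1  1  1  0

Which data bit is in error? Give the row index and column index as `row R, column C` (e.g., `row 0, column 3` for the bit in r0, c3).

Recompute each row's even parity and compare to rp:
  r0: data parity 0, sent rp 0 → ok
  r1: data parity 0, sent rp 0 → ok
  r2: data parity 0, sent rp 1 → mismatch
Recompute each column's even parity and compare to cp:
  c0: data parity 1, sent cp 1 → ok
  c1: data parity 1, sent cp 1 → ok
  c2: data parity 0, sent cp 1 → mismatch
  c3: data parity 0, sent cp 0 → ok
Exactly one row (r2) and one column (c2) fail → the flipped bit is at their intersection.

row 2, column 2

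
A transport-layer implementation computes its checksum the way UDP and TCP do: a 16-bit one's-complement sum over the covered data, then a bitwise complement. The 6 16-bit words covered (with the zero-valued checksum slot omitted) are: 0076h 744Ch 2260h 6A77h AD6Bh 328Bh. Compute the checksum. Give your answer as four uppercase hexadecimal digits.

1E6F

One's-complement addition (fold any carry out of bit 15 back into bit 0):
  0x0076 + 0x744C = 0x074C2
  0x74C2 + 0x2260 = 0x09722
  0x9722 + 0x6A77 = 0x10199 → wrap carry → 0x019A
  0x019A + 0xAD6B = 0x0AF05
  0xAF05 + 0x328B = 0x0E190
One's-complement sum = 0xE190.
Checksum = ~0xE190 & 0xFFFF = 0x1E6F.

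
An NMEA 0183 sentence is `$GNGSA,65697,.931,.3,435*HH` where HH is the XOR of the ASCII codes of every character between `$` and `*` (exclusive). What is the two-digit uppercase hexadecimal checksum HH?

5D

XOR the ASCII codes of the payload characters:
  'G' = 0x47 → acc = 0x47
  'N' = 0x4E → acc = 0x09
  'G' = 0x47 → acc = 0x4E
  'S' = 0x53 → acc = 0x1D
  'A' = 0x41 → acc = 0x5C
  ',' = 0x2C → acc = 0x70
  '6' = 0x36 → acc = 0x46
  '5' = 0x35 → acc = 0x73
  '6' = 0x36 → acc = 0x45
  '9' = 0x39 → acc = 0x7C
  '7' = 0x37 → acc = 0x4B
  ',' = 0x2C → acc = 0x67
  '.' = 0x2E → acc = 0x49
  '9' = 0x39 → acc = 0x70
  '3' = 0x33 → acc = 0x43
  '1' = 0x31 → acc = 0x72
  ',' = 0x2C → acc = 0x5E
  '.' = 0x2E → acc = 0x70
  '3' = 0x33 → acc = 0x43
  ',' = 0x2C → acc = 0x6F
  '4' = 0x34 → acc = 0x5B
  '3' = 0x33 → acc = 0x68
  '5' = 0x35 → acc = 0x5D
Checksum = 0x5D.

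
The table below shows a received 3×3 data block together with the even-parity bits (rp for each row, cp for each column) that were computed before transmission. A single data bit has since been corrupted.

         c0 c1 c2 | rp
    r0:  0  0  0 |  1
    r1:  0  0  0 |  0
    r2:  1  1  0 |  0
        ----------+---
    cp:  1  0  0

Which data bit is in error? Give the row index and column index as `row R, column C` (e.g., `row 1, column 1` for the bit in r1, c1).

Recompute each row's even parity and compare to rp:
  r0: data parity 0, sent rp 1 → mismatch
  r1: data parity 0, sent rp 0 → ok
  r2: data parity 0, sent rp 0 → ok
Recompute each column's even parity and compare to cp:
  c0: data parity 1, sent cp 1 → ok
  c1: data parity 1, sent cp 0 → mismatch
  c2: data parity 0, sent cp 0 → ok
Exactly one row (r0) and one column (c1) fail → the flipped bit is at their intersection.

row 0, column 1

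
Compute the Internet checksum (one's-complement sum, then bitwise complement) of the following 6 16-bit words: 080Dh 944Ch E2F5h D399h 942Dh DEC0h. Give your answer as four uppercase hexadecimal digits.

3A28

One's-complement addition (fold any carry out of bit 15 back into bit 0):
  0x080D + 0x944C = 0x09C59
  0x9C59 + 0xE2F5 = 0x17F4E → wrap carry → 0x7F4F
  0x7F4F + 0xD399 = 0x152E8 → wrap carry → 0x52E9
  0x52E9 + 0x942D = 0x0E716
  0xE716 + 0xDEC0 = 0x1C5D6 → wrap carry → 0xC5D7
One's-complement sum = 0xC5D7.
Checksum = ~0xC5D7 & 0xFFFF = 0x3A28.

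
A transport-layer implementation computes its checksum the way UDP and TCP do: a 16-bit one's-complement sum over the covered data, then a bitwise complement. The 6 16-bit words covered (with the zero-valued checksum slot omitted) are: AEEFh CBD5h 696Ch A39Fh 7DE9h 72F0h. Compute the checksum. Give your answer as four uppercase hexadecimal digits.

8754

One's-complement addition (fold any carry out of bit 15 back into bit 0):
  0xAEEF + 0xCBD5 = 0x17AC4 → wrap carry → 0x7AC5
  0x7AC5 + 0x696C = 0x0E431
  0xE431 + 0xA39F = 0x187D0 → wrap carry → 0x87D1
  0x87D1 + 0x7DE9 = 0x105BA → wrap carry → 0x05BB
  0x05BB + 0x72F0 = 0x078AB
One's-complement sum = 0x78AB.
Checksum = ~0x78AB & 0xFFFF = 0x8754.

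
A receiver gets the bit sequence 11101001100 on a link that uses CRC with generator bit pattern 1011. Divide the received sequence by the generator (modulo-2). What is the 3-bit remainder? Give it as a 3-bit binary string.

Modulo-2 division of 11101001100 by 1011:
  pos 0: 1110 XOR 1011 = 0101
  pos 1: 1011 XOR 1011 = 0000
  pos 7: 1100 XOR 1011 = 0111
Remainder = 111 (nonzero — an error is detected).

111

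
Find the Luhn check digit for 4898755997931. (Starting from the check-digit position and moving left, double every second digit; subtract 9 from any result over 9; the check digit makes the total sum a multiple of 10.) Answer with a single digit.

Partial digits right→left: 1 3 9 7 9 9 5 5 7 8 9 8 4
Double every second digit counting from the check-digit position (so the 1st, 3rd, 5th, ... of the partial from the right).
  doubled (with −9 where >9): 2 9 9 1 5 9 8 → sum 43
  kept as-is: 3 7 9 5 8 8 → sum 40
Total = 43 + 40 = 83.
Check digit = (10 − (83 mod 10)) mod 10 = 7.

7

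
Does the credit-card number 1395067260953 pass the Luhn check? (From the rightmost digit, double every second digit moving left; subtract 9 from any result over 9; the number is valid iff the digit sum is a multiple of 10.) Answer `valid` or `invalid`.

valid

From the right, keep odd positions and double even positions (subtract 9 from any doubled value over 9):
  doubled (positions 2,4,...): 1 0 4 3 1 6 → sum 15
  kept (positions 1,3,...): 3 9 6 7 0 9 1 → sum 35
Total = 50.
50 mod 10 = 0, so the number is valid.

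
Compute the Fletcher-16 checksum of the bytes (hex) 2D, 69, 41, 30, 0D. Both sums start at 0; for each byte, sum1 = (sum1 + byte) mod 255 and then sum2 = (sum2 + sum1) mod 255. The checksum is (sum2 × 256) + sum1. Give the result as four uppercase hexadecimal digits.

B815

Running sums (mod 255):
  after byte 0 (2D): sum1=45, sum2=45
  after byte 1 (69): sum1=150, sum2=195
  after byte 2 (41): sum1=215, sum2=155
  after byte 3 (30): sum1=8, sum2=163
  after byte 4 (0D): sum1=21, sum2=184
Checksum = sum2·256 + sum1 = 184·256 + 21 = 47125 = 0xB815.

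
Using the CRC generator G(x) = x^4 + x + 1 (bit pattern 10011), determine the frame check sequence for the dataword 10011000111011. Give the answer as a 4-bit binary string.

0001

Append 4 zeros: 100110001110110000. Divide by 10011 (XOR where the leading bit is 1):
  pos 0: 10011 XOR 10011 = 00000
  pos 8: 11101 XOR 10011 = 01110
  pos 9: 11101 XOR 10011 = 01110
  pos 10: 11100 XOR 10011 = 01111
  pos 11: 11110 XOR 10011 = 01101
  pos 12: 11010 XOR 10011 = 01001
  pos 13: 10010 XOR 10011 = 00001
Remainder (last 4 bits) = 0001. This is the CRC / FCS.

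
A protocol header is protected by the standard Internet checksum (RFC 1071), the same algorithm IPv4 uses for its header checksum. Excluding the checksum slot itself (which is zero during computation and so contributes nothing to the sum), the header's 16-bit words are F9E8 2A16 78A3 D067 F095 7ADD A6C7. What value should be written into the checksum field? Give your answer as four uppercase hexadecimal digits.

80BA

One's-complement addition (fold any carry out of bit 15 back into bit 0):
  0xF9E8 + 0x2A16 = 0x123FE → wrap carry → 0x23FF
  0x23FF + 0x78A3 = 0x09CA2
  0x9CA2 + 0xD067 = 0x16D09 → wrap carry → 0x6D0A
  0x6D0A + 0xF095 = 0x15D9F → wrap carry → 0x5DA0
  0x5DA0 + 0x7ADD = 0x0D87D
  0xD87D + 0xA6C7 = 0x17F44 → wrap carry → 0x7F45
One's-complement sum = 0x7F45.
Checksum = ~0x7F45 & 0xFFFF = 0x80BA.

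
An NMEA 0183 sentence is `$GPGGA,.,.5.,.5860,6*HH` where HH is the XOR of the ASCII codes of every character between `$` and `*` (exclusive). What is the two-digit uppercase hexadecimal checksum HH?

XOR the ASCII codes of the payload characters:
  'G' = 0x47 → acc = 0x47
  'P' = 0x50 → acc = 0x17
  'G' = 0x47 → acc = 0x50
  'G' = 0x47 → acc = 0x17
  'A' = 0x41 → acc = 0x56
  ',' = 0x2C → acc = 0x7A
  '.' = 0x2E → acc = 0x54
  ',' = 0x2C → acc = 0x78
  '.' = 0x2E → acc = 0x56
  '5' = 0x35 → acc = 0x63
  '.' = 0x2E → acc = 0x4D
  ',' = 0x2C → acc = 0x61
  '.' = 0x2E → acc = 0x4F
  '5' = 0x35 → acc = 0x7A
  '8' = 0x38 → acc = 0x42
  '6' = 0x36 → acc = 0x74
  '0' = 0x30 → acc = 0x44
  ',' = 0x2C → acc = 0x68
  '6' = 0x36 → acc = 0x5E
Checksum = 0x5E.

5E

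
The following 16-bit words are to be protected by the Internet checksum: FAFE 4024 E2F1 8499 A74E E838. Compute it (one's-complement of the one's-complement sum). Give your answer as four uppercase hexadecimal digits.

One's-complement addition (fold any carry out of bit 15 back into bit 0):
  0xFAFE + 0x4024 = 0x13B22 → wrap carry → 0x3B23
  0x3B23 + 0xE2F1 = 0x11E14 → wrap carry → 0x1E15
  0x1E15 + 0x8499 = 0x0A2AE
  0xA2AE + 0xA74E = 0x149FC → wrap carry → 0x49FD
  0x49FD + 0xE838 = 0x13235 → wrap carry → 0x3236
One's-complement sum = 0x3236.
Checksum = ~0x3236 & 0xFFFF = 0xCDC9.

CDC9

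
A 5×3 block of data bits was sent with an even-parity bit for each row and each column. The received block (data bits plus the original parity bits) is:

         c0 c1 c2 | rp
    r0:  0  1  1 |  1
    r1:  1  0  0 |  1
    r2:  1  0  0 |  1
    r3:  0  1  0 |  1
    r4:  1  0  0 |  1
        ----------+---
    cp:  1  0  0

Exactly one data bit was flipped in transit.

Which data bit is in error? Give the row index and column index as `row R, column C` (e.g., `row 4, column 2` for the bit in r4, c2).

row 0, column 2

Recompute each row's even parity and compare to rp:
  r0: data parity 0, sent rp 1 → mismatch
  r1: data parity 1, sent rp 1 → ok
  r2: data parity 1, sent rp 1 → ok
  r3: data parity 1, sent rp 1 → ok
  r4: data parity 1, sent rp 1 → ok
Recompute each column's even parity and compare to cp:
  c0: data parity 1, sent cp 1 → ok
  c1: data parity 0, sent cp 0 → ok
  c2: data parity 1, sent cp 0 → mismatch
Exactly one row (r0) and one column (c2) fail → the flipped bit is at their intersection.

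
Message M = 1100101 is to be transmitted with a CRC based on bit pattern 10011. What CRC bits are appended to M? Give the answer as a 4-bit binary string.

Append 4 zeros: 11001010000. Divide by 10011 (XOR where the leading bit is 1):
  pos 0: 11001 XOR 10011 = 01010
  pos 1: 10100 XOR 10011 = 00111
  pos 3: 11110 XOR 10011 = 01101
  pos 4: 11010 XOR 10011 = 01001
  pos 5: 10010 XOR 10011 = 00001
Remainder (last 4 bits) = 0010. This is the CRC / FCS.

0010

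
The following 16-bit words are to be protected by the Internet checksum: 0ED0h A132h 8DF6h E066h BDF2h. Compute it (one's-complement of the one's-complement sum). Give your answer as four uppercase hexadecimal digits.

One's-complement addition (fold any carry out of bit 15 back into bit 0):
  0x0ED0 + 0xA132 = 0x0B002
  0xB002 + 0x8DF6 = 0x13DF8 → wrap carry → 0x3DF9
  0x3DF9 + 0xE066 = 0x11E5F → wrap carry → 0x1E60
  0x1E60 + 0xBDF2 = 0x0DC52
One's-complement sum = 0xDC52.
Checksum = ~0xDC52 & 0xFFFF = 0x23AD.

23AD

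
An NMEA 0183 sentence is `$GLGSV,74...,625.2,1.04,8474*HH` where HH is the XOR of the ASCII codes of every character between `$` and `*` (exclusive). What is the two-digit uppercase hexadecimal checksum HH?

5D

XOR the ASCII codes of the payload characters:
  'G' = 0x47 → acc = 0x47
  'L' = 0x4C → acc = 0x0B
  'G' = 0x47 → acc = 0x4C
  'S' = 0x53 → acc = 0x1F
  'V' = 0x56 → acc = 0x49
  ',' = 0x2C → acc = 0x65
  '7' = 0x37 → acc = 0x52
  '4' = 0x34 → acc = 0x66
  '.' = 0x2E → acc = 0x48
  '.' = 0x2E → acc = 0x66
  '.' = 0x2E → acc = 0x48
  ',' = 0x2C → acc = 0x64
  '6' = 0x36 → acc = 0x52
  '2' = 0x32 → acc = 0x60
  '5' = 0x35 → acc = 0x55
  '.' = 0x2E → acc = 0x7B
  '2' = 0x32 → acc = 0x49
  ',' = 0x2C → acc = 0x65
  '1' = 0x31 → acc = 0x54
  '.' = 0x2E → acc = 0x7A
  '0' = 0x30 → acc = 0x4A
  '4' = 0x34 → acc = 0x7E
  ',' = 0x2C → acc = 0x52
  '8' = 0x38 → acc = 0x6A
  '4' = 0x34 → acc = 0x5E
  '7' = 0x37 → acc = 0x69
  '4' = 0x34 → acc = 0x5D
Checksum = 0x5D.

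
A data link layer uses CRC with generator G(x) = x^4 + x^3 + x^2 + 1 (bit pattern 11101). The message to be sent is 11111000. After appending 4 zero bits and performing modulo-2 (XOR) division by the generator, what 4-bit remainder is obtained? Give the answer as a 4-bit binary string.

0010

Append 4 zeros: 111110000000. Divide by 11101 (XOR where the leading bit is 1):
  pos 0: 11111 XOR 11101 = 00010
  pos 3: 10000 XOR 11101 = 01101
  pos 4: 11010 XOR 11101 = 00111
  pos 6: 11100 XOR 11101 = 00001
Remainder (last 4 bits) = 0010. This is the CRC / FCS.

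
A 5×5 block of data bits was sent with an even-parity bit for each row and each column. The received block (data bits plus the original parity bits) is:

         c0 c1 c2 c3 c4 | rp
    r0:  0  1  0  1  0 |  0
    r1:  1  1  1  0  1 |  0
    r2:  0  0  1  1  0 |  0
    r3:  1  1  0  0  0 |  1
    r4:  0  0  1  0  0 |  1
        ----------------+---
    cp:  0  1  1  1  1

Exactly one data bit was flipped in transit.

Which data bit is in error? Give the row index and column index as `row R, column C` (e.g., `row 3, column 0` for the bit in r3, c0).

row 3, column 3

Recompute each row's even parity and compare to rp:
  r0: data parity 0, sent rp 0 → ok
  r1: data parity 0, sent rp 0 → ok
  r2: data parity 0, sent rp 0 → ok
  r3: data parity 0, sent rp 1 → mismatch
  r4: data parity 1, sent rp 1 → ok
Recompute each column's even parity and compare to cp:
  c0: data parity 0, sent cp 0 → ok
  c1: data parity 1, sent cp 1 → ok
  c2: data parity 1, sent cp 1 → ok
  c3: data parity 0, sent cp 1 → mismatch
  c4: data parity 1, sent cp 1 → ok
Exactly one row (r3) and one column (c3) fail → the flipped bit is at their intersection.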